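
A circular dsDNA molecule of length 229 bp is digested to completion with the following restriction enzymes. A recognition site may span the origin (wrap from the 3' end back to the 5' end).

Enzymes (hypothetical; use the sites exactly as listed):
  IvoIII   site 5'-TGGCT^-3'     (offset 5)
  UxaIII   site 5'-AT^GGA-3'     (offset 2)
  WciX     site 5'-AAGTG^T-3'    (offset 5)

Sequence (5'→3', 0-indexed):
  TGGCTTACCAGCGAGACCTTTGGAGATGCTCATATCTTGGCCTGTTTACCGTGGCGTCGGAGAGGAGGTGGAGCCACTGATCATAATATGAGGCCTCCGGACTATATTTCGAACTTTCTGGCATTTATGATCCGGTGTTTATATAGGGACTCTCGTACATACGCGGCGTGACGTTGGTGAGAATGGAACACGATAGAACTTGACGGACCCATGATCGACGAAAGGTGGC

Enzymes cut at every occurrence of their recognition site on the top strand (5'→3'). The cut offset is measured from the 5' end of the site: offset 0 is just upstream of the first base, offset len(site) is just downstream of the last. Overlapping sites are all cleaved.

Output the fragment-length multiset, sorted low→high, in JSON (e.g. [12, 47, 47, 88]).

[4,46,179]

Scan for sites:
  IvoIII (TGGCT, off=5): starts [0, 225] → cuts [1, 5]
  UxaIII (ATGGA, off=2): starts [182] → cuts [184]
  WciX (AAGTGT, off=5): no sites

Pooled cuts: [1, 5, 184]

Fragments:
  1→5: 4 bp
  5→184: 179 bp
  184→1 (wrap): 229-184+1 = 46 bp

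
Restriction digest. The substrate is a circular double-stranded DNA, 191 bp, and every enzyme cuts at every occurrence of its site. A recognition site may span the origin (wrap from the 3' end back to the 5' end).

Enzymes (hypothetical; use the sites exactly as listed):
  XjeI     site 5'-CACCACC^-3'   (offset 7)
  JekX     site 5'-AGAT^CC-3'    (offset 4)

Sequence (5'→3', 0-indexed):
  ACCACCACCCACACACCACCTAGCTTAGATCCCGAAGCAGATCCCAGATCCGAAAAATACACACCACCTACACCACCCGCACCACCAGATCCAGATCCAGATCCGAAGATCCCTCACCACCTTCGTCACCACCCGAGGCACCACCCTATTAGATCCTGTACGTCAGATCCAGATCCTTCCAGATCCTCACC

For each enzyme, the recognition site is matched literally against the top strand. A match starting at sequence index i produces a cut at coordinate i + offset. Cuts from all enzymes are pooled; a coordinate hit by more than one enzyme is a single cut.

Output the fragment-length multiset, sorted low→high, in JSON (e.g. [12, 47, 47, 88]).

[3,3,4,6,6,6,7,8,9,9,9,10,10,10,11,11,12,12,12,14,19]

Per-enzyme occurrences:
  XjeI (CACCACC, off=7): starts [2, 13, 61, 70, 79, 114, 126, 138, 187, 190] → cuts [3, 6, 9, 20, 68, 77, 86, 121, 133, 145]
  JekX (AGATCC, off=4): starts [26, 38, 45, 86, 92, 98, 106, 150, 164, 170, 180] → cuts [30, 42, 49, 90, 96, 102, 110, 154, 168, 174, 184]

All cut coordinates (distinct, sorted): [3, 6, 9, 20, 30, 42, 49, 68, 77, 86, 90, 96, 102, 110, 121, 133, 145, 154, 168, 174, 184]

Fragment lengths:
  3→6: 3 bp
  6→9: 3 bp
  9→20: 11 bp
  20→30: 10 bp
  30→42: 12 bp
  42→49: 7 bp
  49→68: 19 bp
  68→77: 9 bp
  77→86: 9 bp
  86→90: 4 bp
  90→96: 6 bp
  96→102: 6 bp
  102→110: 8 bp
  110→121: 11 bp
  121→133: 12 bp
  133→145: 12 bp
  145→154: 9 bp
  154→168: 14 bp
  168→174: 6 bp
  174→184: 10 bp
  184→3 (wrap): 191-184+3 = 10 bp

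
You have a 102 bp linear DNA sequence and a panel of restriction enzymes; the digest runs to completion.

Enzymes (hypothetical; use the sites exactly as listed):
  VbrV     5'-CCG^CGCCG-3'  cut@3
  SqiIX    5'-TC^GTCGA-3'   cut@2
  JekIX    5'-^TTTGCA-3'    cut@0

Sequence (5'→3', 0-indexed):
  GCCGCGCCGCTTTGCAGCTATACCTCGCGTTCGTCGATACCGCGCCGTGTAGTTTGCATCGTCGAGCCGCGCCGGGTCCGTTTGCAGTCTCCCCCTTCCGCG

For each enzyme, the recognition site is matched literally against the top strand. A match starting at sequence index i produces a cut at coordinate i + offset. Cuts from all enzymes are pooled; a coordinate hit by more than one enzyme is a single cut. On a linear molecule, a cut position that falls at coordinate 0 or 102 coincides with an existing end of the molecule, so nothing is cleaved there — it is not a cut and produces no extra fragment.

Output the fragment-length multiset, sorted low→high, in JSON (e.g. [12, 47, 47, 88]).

[4,6,8,9,10,10,11,22,22]

Scan for sites:
  VbrV (CCGCGCCG, off=3): starts [1, 39, 66] → cuts [4, 42, 69]
  SqiIX (TCGTCGA, off=2): starts [30, 58] → cuts [32, 60]
  JekIX (TTTGCA, off=0): starts [10, 52, 80] → cuts [10, 52, 80]

All cut coordinates (distinct, sorted): [4, 10, 32, 42, 52, 60, 69, 80]

Fragments:
  [0,4): 4 bp
  [4,10): 6 bp
  [10,32): 22 bp
  [32,42): 10 bp
  [42,52): 10 bp
  [52,60): 8 bp
  [60,69): 9 bp
  [69,80): 11 bp
  [80,102): 22 bp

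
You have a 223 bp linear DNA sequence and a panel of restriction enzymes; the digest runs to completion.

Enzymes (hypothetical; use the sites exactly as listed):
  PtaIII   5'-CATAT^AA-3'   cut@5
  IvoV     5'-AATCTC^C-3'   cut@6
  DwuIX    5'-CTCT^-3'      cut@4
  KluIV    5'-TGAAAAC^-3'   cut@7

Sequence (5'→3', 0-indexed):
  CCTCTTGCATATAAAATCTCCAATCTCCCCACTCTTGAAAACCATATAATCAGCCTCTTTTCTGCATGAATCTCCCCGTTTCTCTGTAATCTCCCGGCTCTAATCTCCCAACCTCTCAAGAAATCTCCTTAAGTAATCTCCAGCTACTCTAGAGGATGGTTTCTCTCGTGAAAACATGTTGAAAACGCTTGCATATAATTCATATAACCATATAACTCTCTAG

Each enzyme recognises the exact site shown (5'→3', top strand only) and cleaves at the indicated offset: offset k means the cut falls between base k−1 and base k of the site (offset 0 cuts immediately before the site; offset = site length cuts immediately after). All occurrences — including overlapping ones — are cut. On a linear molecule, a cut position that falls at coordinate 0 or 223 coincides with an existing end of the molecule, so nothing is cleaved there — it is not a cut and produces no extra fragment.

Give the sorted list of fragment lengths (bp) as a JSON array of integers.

[2,2,5,5,6,6,7,7,7,8,8,8,8,8,9,9,9,10,10,11,11,11,11,13,16,16]

Site scan:
  PtaIII (CATATAA, off=5): starts [7, 42, 191, 200, 208] → cuts [12, 47, 196, 205, 213]
  IvoV (AATCTCC, off=6): starts [14, 21, 68, 87, 101, 121, 134] → cuts [20, 27, 74, 93, 107, 127, 140]
  DwuIX (CTCT, off=4): starts [1, 31, 54, 81, 97, 112, 146, 162, 215, 217] → cuts [5, 35, 58, 85, 101, 116, 150, 166, 219, 221]
  KluIV (TGAAAAC, off=7): starts [35, 168, 179] → cuts [42, 175, 186]

Pooled cuts: [5, 12, 20, 27, 35, 42, 47, 58, 74, 85, 93, 101, 107, 116, 127, 140, 150, 166, 175, 186, 196, 205, 213, 219, 221]

Fragment lengths:
  [0,5): 5 bp
  [5,12): 7 bp
  [12,20): 8 bp
  [20,27): 7 bp
  [27,35): 8 bp
  [35,42): 7 bp
  [42,47): 5 bp
  [47,58): 11 bp
  [58,74): 16 bp
  [74,85): 11 bp
  [85,93): 8 bp
  [93,101): 8 bp
  [101,107): 6 bp
  [107,116): 9 bp
  [116,127): 11 bp
  [127,140): 13 bp
  [140,150): 10 bp
  [150,166): 16 bp
  [166,175): 9 bp
  [175,186): 11 bp
  [186,196): 10 bp
  [196,205): 9 bp
  [205,213): 8 bp
  [213,219): 6 bp
  [219,221): 2 bp
  [221,223): 2 bp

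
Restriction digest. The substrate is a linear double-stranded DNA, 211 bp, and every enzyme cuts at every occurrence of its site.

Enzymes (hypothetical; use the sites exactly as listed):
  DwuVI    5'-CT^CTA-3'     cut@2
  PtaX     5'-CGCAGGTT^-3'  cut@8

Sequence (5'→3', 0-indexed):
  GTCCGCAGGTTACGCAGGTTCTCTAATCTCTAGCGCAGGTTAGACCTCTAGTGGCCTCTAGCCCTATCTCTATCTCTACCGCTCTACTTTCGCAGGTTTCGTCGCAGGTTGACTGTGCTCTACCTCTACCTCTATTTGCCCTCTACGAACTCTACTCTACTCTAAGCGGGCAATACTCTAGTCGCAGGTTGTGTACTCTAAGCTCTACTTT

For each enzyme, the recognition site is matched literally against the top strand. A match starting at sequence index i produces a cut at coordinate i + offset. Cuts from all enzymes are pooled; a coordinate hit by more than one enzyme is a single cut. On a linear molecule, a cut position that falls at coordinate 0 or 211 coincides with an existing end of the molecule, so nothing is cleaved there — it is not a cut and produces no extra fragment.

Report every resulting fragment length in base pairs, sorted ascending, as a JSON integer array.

[2,5,5,6,6,6,6,7,7,7,7,8,9,9,9,10,11,11,12,12,12,13,15,16]

Per-enzyme occurrences:
  DwuVI (CTCTA, off=2): starts [20, 27, 45, 55, 67, 73, 81, 117, 123, 129, 140, 149, 154, 159, 175, 195, 202] → cuts [22, 29, 47, 57, 69, 75, 83, 119, 125, 131, 142, 151, 156, 161, 177, 197, 204]
  PtaX (CGCAGGTT, off=8): starts [3, 12, 33, 90, 102, 182] → cuts [11, 20, 41, 98, 110, 190]

All cut coordinates (distinct, sorted): [11, 20, 22, 29, 41, 47, 57, 69, 75, 83, 98, 110, 119, 125, 131, 142, 151, 156, 161, 177, 190, 197, 204]

Fragments:
  [0,11): 11 bp
  [11,20): 9 bp
  [20,22): 2 bp
  [22,29): 7 bp
  [29,41): 12 bp
  [41,47): 6 bp
  [47,57): 10 bp
  [57,69): 12 bp
  [69,75): 6 bp
  [75,83): 8 bp
  [83,98): 15 bp
  [98,110): 12 bp
  [110,119): 9 bp
  [119,125): 6 bp
  [125,131): 6 bp
  [131,142): 11 bp
  [142,151): 9 bp
  [151,156): 5 bp
  [156,161): 5 bp
  [161,177): 16 bp
  [177,190): 13 bp
  [190,197): 7 bp
  [197,204): 7 bp
  [204,211): 7 bp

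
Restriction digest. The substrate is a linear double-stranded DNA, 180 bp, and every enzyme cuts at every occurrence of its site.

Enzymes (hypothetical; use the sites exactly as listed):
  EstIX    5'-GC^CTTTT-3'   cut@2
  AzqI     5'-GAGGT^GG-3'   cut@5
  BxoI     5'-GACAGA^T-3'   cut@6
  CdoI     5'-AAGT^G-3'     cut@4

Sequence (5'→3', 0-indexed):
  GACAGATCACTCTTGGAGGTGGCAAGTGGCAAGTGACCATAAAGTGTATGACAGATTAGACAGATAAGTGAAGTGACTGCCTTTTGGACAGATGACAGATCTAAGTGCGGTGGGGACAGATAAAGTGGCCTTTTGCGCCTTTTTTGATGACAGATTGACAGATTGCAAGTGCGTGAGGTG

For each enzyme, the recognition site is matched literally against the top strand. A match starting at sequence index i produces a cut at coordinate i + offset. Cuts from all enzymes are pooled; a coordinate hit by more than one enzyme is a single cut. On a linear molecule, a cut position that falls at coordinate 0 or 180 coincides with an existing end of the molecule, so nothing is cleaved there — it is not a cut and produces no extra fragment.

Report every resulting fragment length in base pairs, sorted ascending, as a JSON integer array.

Scan for sites:
  EstIX (GCCTTTT, off=2): starts [78, 127, 136] → cuts [80, 129, 138]
  AzqI (GAGGTGG, off=5): starts [15] → cuts [20]
  BxoI (GACAGAT, off=6): starts [0, 49, 58, 86, 93, 114, 148, 156] → cuts [6, 55, 64, 92, 99, 120, 154, 162]
  CdoI (AAGTG, off=4): starts [23, 30, 41, 65, 70, 102, 122, 166] → cuts [27, 34, 45, 69, 74, 106, 126, 170]

All cut coordinates (distinct, sorted): [6, 20, 27, 34, 45, 55, 64, 69, 74, 80, 92, 99, 106, 120, 126, 129, 138, 154, 162, 170]

Fragment lengths:
  [0,6): 6 bp
  [6,20): 14 bp
  [20,27): 7 bp
  [27,34): 7 bp
  [34,45): 11 bp
  [45,55): 10 bp
  [55,64): 9 bp
  [64,69): 5 bp
  [69,74): 5 bp
  [74,80): 6 bp
  [80,92): 12 bp
  [92,99): 7 bp
  [99,106): 7 bp
  [106,120): 14 bp
  [120,126): 6 bp
  [126,129): 3 bp
  [129,138): 9 bp
  [138,154): 16 bp
  [154,162): 8 bp
  [162,170): 8 bp
  [170,180): 10 bp

[3,5,5,6,6,6,7,7,7,7,8,8,9,9,10,10,11,12,14,14,16]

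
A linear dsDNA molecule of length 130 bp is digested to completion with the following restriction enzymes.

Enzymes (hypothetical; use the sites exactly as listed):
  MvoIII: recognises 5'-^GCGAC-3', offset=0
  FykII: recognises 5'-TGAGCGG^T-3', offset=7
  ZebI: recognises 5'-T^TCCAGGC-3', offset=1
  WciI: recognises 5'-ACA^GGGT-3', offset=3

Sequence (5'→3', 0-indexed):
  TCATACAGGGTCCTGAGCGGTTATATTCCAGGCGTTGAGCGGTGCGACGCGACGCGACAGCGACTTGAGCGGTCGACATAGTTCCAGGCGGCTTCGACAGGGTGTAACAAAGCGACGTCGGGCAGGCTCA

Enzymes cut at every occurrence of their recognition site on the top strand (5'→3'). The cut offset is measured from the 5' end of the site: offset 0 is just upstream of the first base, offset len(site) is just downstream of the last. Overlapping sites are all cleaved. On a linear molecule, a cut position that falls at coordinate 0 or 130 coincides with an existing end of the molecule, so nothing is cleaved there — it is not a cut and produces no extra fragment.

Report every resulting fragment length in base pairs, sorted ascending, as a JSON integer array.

[1,5,5,6,6,7,10,12,13,13,16,17,19]

Site scan:
  MvoIII GCGAC/0: at [43, 48, 53, 59, 111] ⇒ [43, 48, 53, 59, 111]
  FykII TGAGCGGT/7: at [13, 35, 65] ⇒ [20, 42, 72]
  ZebI TTCCAGGC/1: at [25, 81] ⇒ [26, 82]
  WciI ACAGGGT/3: at [4, 96] ⇒ [7, 99]

Pooled cuts: [7, 20, 26, 42, 43, 48, 53, 59, 72, 82, 99, 111]

Fragment lengths:
  [0,7): 7 bp
  [7,20): 13 bp
  [20,26): 6 bp
  [26,42): 16 bp
  [42,43): 1 bp
  [43,48): 5 bp
  [48,53): 5 bp
  [53,59): 6 bp
  [59,72): 13 bp
  [72,82): 10 bp
  [82,99): 17 bp
  [99,111): 12 bp
  [111,130): 19 bp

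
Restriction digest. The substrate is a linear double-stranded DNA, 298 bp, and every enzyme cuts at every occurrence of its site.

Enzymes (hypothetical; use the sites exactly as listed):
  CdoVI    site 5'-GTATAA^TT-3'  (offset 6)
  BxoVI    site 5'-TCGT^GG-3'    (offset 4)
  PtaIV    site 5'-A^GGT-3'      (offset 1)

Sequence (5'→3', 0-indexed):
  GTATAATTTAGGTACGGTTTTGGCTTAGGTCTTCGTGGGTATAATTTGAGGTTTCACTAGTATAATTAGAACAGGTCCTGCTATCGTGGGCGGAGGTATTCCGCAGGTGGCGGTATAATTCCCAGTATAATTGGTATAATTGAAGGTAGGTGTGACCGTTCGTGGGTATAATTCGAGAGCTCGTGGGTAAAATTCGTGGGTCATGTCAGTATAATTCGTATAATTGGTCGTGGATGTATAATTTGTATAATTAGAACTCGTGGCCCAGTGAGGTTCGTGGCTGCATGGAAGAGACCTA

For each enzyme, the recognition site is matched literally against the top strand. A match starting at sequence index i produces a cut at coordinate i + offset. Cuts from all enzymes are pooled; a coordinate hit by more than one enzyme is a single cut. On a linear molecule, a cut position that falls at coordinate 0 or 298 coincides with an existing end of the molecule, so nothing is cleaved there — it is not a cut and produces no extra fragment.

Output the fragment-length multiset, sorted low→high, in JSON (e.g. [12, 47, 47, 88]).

Scan for sites:
  CdoVI (GTATAATT, off=6): starts [0, 38, 59, 112, 124, 133, 165, 208, 217, 235, 244] → cuts [6, 44, 65, 118, 130, 139, 171, 214, 223, 241, 250]
  BxoVI (TCGTGG, off=4): starts [32, 83, 159, 180, 193, 227, 257, 274] → cuts [36, 87, 163, 184, 197, 231, 261, 278]
  PtaIV (AGGT, off=1): starts [9, 26, 48, 72, 93, 104, 143, 147, 270] → cuts [10, 27, 49, 73, 94, 105, 144, 148, 271]

Pooled cuts: [6, 10, 27, 36, 44, 49, 65, 73, 87, 94, 105, 118, 130, 139, 144, 148, 163, 171, 184, 197, 214, 223, 231, 241, 250, 261, 271, 278]

Fragments:
  [0,6): 6 bp
  [6,10): 4 bp
  [10,27): 17 bp
  [27,36): 9 bp
  [36,44): 8 bp
  [44,49): 5 bp
  [49,65): 16 bp
  [65,73): 8 bp
  [73,87): 14 bp
  [87,94): 7 bp
  [94,105): 11 bp
  [105,118): 13 bp
  [118,130): 12 bp
  [130,139): 9 bp
  [139,144): 5 bp
  [144,148): 4 bp
  [148,163): 15 bp
  [163,171): 8 bp
  [171,184): 13 bp
  [184,197): 13 bp
  [197,214): 17 bp
  [214,223): 9 bp
  [223,231): 8 bp
  [231,241): 10 bp
  [241,250): 9 bp
  [250,261): 11 bp
  [261,271): 10 bp
  [271,278): 7 bp
  [278,298): 20 bp

[4,4,5,5,6,7,7,8,8,8,8,9,9,9,9,10,10,11,11,12,13,13,13,14,15,16,17,17,20]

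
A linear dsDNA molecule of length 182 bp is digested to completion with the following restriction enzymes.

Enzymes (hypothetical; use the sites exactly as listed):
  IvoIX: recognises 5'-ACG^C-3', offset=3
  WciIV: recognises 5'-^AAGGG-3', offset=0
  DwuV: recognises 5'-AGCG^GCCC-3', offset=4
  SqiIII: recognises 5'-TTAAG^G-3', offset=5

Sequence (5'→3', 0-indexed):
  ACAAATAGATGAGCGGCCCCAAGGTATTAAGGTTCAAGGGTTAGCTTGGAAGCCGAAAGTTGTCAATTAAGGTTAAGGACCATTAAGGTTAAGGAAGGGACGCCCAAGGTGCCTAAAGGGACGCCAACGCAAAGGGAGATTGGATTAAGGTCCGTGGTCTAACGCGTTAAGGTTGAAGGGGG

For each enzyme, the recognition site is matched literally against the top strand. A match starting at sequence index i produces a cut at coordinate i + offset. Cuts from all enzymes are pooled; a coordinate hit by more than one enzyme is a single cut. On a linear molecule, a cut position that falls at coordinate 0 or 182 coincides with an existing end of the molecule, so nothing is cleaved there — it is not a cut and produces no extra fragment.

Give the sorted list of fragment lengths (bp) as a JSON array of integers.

Site scan:
  IvoIX (ACGC, off=3): starts [99, 120, 126, 161] → cuts [102, 123, 129, 164]
  WciIV (AAGGG, off=0): starts [35, 94, 115, 131, 175] → cuts [35, 94, 115, 131, 175]
  DwuV (AGCGGCCC, off=4): starts [11] → cuts [15]
  SqiIII (TTAAGG, off=5): starts [26, 66, 72, 82, 88, 144, 166] → cuts [31, 71, 77, 87, 93, 149, 171]

Pooled cuts: [15, 31, 35, 71, 77, 87, 93, 94, 102, 115, 123, 129, 131, 149, 164, 171, 175]

Fragment lengths:
  [0,15): 15 bp
  [15,31): 16 bp
  [31,35): 4 bp
  [35,71): 36 bp
  [71,77): 6 bp
  [77,87): 10 bp
  [87,93): 6 bp
  [93,94): 1 bp
  [94,102): 8 bp
  [102,115): 13 bp
  [115,123): 8 bp
  [123,129): 6 bp
  [129,131): 2 bp
  [131,149): 18 bp
  [149,164): 15 bp
  [164,171): 7 bp
  [171,175): 4 bp
  [175,182): 7 bp

[1,2,4,4,6,6,6,7,7,8,8,10,13,15,15,16,18,36]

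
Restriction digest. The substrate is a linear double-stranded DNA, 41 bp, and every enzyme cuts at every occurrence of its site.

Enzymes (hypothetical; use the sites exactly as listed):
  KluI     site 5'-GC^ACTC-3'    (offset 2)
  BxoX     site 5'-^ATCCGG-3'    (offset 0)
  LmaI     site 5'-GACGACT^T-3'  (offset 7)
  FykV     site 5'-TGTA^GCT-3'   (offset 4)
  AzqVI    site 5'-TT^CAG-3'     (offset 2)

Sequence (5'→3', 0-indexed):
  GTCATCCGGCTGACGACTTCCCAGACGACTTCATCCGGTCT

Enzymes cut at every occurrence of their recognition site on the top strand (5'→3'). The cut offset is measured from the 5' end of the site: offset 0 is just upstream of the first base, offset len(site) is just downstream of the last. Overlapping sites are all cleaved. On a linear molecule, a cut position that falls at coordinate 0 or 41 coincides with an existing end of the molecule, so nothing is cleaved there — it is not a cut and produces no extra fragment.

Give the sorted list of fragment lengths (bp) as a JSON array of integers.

Scan for sites:
  KluI (GCACTC, off=2): no sites
  BxoX (ATCCGG, off=0): starts [3, 32] → cuts [3, 32]
  LmaI (GACGACTT, off=7): starts [11, 23] → cuts [18, 30]
  FykV (TGTAGCT, off=4): no sites
  AzqVI (TTCAG, off=2): no sites

All cut coordinates (distinct, sorted): [3, 18, 30, 32]

Fragment lengths:
  [0,3): 3 bp
  [3,18): 15 bp
  [18,30): 12 bp
  [30,32): 2 bp
  [32,41): 9 bp

[2,3,9,12,15]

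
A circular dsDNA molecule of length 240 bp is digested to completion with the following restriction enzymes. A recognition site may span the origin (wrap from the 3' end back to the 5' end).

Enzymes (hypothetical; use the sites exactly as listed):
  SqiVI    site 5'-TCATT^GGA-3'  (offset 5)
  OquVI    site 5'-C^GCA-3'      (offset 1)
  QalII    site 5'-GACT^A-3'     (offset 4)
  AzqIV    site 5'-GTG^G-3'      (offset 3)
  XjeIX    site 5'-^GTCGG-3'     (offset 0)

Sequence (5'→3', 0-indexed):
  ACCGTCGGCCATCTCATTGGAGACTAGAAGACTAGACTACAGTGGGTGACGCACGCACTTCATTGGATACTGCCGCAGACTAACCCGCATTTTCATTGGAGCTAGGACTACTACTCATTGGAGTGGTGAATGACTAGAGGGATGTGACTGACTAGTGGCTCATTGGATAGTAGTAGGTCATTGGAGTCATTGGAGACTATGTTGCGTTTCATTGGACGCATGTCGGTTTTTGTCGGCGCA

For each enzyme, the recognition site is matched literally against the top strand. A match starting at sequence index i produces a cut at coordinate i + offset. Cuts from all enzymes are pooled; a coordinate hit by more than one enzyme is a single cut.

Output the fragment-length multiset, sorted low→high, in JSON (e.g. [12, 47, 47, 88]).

Per-enzyme occurrences:
  SqiVI TCATTGGA/5: at [13, 59, 92, 114, 159, 177, 186, 208] ⇒ [18, 64, 97, 119, 164, 182, 191, 213]
  OquVI CGCA/1: at [49, 53, 73, 85, 216, 236] ⇒ [50, 54, 74, 86, 217, 237]
  QalII GACTA/4: at [21, 29, 34, 77, 105, 131, 149, 194] ⇒ [25, 33, 38, 81, 109, 135, 153, 198]
  AzqIV GTGG/3: at [41, 122, 154] ⇒ [44, 125, 157]
  XjeIX GTCGG/0: at [3, 221, 231] ⇒ [3, 221, 231]

All cut coordinates (distinct, sorted): [3, 18, 25, 33, 38, 44, 50, 54, 64, 74, 81, 86, 97, 109, 119, 125, 135, 153, 157, 164, 182, 191, 198, 213, 217, 221, 231, 237]

Fragment lengths:
  3→18: 15 bp
  18→25: 7 bp
  25→33: 8 bp
  33→38: 5 bp
  38→44: 6 bp
  44→50: 6 bp
  50→54: 4 bp
  54→64: 10 bp
  64→74: 10 bp
  74→81: 7 bp
  81→86: 5 bp
  86→97: 11 bp
  97→109: 12 bp
  109→119: 10 bp
  119→125: 6 bp
  125→135: 10 bp
  135→153: 18 bp
  153→157: 4 bp
  157→164: 7 bp
  164→182: 18 bp
  182→191: 9 bp
  191→198: 7 bp
  198→213: 15 bp
  213→217: 4 bp
  217→221: 4 bp
  221→231: 10 bp
  231→237: 6 bp
  237→3 (wrap): 240-237+3 = 6 bp

[4,4,4,4,5,5,6,6,6,6,6,7,7,7,7,8,9,10,10,10,10,10,11,12,15,15,18,18]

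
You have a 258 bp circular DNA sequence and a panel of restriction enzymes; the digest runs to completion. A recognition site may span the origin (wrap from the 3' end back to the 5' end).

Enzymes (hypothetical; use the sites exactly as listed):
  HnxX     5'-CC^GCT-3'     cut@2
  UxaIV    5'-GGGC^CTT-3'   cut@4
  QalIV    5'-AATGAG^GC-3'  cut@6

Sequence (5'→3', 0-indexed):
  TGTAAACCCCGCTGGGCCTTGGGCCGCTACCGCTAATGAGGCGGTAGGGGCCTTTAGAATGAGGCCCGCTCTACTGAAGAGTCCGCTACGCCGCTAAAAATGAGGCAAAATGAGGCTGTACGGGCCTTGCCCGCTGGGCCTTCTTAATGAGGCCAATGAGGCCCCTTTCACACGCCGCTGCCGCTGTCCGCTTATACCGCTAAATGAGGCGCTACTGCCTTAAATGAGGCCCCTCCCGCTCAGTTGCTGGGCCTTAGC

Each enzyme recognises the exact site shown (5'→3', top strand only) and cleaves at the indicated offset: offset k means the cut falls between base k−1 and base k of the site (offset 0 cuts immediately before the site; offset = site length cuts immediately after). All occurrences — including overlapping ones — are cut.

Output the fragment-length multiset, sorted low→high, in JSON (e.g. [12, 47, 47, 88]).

[4,6,6,7,7,7,7,8,8,9,9,9,9,10,10,11,11,12,12,12,15,16,16,17,20]

Scan for sites:
  HnxX CCGCT/2: at [8, 23, 29, 65, 82, 90, 130, 174, 180, 187, 196, 235] ⇒ [10, 25, 31, 67, 84, 92, 132, 176, 182, 189, 198, 237]
  UxaIV GGGCCTT/4: at [13, 47, 121, 135, 248] ⇒ [17, 51, 125, 139, 252]
  QalIV AATGAGGC/6: at [34, 57, 98, 108, 145, 154, 202, 222] ⇒ [40, 63, 104, 114, 151, 160, 208, 228]

Pooled cuts: [10, 17, 25, 31, 40, 51, 63, 67, 84, 92, 104, 114, 125, 132, 139, 151, 160, 176, 182, 189, 198, 208, 228, 237, 252]

Fragments:
  10→17: 7 bp
  17→25: 8 bp
  25→31: 6 bp
  31→40: 9 bp
  40→51: 11 bp
  51→63: 12 bp
  63→67: 4 bp
  67→84: 17 bp
  84→92: 8 bp
  92→104: 12 bp
  104→114: 10 bp
  114→125: 11 bp
  125→132: 7 bp
  132→139: 7 bp
  139→151: 12 bp
  151→160: 9 bp
  160→176: 16 bp
  176→182: 6 bp
  182→189: 7 bp
  189→198: 9 bp
  198→208: 10 bp
  208→228: 20 bp
  228→237: 9 bp
  237→252: 15 bp
  252→10 (wrap): 258-252+10 = 16 bp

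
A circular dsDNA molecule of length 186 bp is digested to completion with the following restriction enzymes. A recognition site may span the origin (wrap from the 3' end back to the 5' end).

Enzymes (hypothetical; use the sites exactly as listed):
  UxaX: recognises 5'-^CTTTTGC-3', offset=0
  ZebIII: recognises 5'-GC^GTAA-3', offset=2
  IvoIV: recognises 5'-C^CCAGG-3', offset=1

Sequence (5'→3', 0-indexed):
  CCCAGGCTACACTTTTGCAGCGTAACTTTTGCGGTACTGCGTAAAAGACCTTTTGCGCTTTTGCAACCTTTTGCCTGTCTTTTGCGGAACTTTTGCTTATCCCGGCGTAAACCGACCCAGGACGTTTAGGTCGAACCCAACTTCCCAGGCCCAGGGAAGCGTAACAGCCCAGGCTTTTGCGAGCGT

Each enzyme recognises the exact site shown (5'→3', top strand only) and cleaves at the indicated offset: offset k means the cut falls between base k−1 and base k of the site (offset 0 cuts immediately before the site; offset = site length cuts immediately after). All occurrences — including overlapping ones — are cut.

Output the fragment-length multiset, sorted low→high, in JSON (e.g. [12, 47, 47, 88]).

Per-enzyme occurrences:
  UxaX (CTTTTGC, off=0): starts [11, 25, 49, 57, 67, 78, 89, 173] → cuts [11, 25, 49, 57, 67, 78, 89, 173]
  ZebIII (GCGTAA, off=2): starts [19, 38, 104, 158] → cuts [21, 40, 106, 160]
  IvoIV (CCCAGG, off=1): starts [0, 115, 143, 149, 167] → cuts [1, 116, 144, 150, 168]

Pooled cuts: [1, 11, 21, 25, 40, 49, 57, 67, 78, 89, 106, 116, 144, 150, 160, 168, 173]

Fragment lengths:
  1→11: 10 bp
  11→21: 10 bp
  21→25: 4 bp
  25→40: 15 bp
  40→49: 9 bp
  49→57: 8 bp
  57→67: 10 bp
  67→78: 11 bp
  78→89: 11 bp
  89→106: 17 bp
  106→116: 10 bp
  116→144: 28 bp
  144→150: 6 bp
  150→160: 10 bp
  160→168: 8 bp
  168→173: 5 bp
  173→1 (wrap): 186-173+1 = 14 bp

[4,5,6,8,8,9,10,10,10,10,10,11,11,14,15,17,28]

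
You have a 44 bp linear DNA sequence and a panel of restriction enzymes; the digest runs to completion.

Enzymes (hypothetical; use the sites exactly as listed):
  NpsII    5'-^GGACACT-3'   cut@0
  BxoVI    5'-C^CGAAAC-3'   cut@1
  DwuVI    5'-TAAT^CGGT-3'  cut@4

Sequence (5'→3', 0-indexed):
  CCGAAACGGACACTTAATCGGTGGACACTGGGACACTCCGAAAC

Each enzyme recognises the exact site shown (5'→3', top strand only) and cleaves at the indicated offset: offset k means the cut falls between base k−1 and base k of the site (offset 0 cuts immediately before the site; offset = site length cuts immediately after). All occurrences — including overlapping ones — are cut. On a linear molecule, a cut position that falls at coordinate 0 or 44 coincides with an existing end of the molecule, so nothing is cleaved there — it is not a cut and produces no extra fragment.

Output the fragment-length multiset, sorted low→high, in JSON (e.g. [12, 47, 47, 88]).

Scan for sites:
  NpsII GGACACT/0: at [7, 22, 30] ⇒ [7, 22, 30]
  BxoVI CCGAAAC/1: at [0, 37] ⇒ [1, 38]
  DwuVI TAATCGGT/4: at [14] ⇒ [18]

Pooled cuts: [1, 7, 18, 22, 30, 38]

Fragment lengths:
  [0,1): 1 bp
  [1,7): 6 bp
  [7,18): 11 bp
  [18,22): 4 bp
  [22,30): 8 bp
  [30,38): 8 bp
  [38,44): 6 bp

[1,4,6,6,8,8,11]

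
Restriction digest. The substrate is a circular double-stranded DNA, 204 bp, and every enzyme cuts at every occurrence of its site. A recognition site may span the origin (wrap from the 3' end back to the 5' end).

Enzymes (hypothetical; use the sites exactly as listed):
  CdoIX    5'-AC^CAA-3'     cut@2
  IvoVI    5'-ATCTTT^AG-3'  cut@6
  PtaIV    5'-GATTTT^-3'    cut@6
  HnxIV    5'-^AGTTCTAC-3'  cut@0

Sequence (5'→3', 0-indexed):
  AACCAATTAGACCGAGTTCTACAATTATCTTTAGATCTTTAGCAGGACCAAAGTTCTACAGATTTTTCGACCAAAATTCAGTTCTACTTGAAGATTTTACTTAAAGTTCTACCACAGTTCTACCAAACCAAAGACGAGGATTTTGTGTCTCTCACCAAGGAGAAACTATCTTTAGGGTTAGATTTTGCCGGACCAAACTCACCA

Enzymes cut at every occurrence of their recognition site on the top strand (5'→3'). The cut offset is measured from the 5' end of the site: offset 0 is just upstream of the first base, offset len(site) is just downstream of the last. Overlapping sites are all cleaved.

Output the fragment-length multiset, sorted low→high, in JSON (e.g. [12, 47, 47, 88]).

Scan for sites:
  CdoIX (ACCAA, off=2): starts [1, 46, 69, 121, 126, 153, 191, 200] → cuts [3, 48, 71, 123, 128, 155, 193, 202]
  IvoVI (ATCTTTAG, off=6): starts [26, 34, 167] → cuts [32, 40, 173]
  PtaIV (GATTTT, off=6): starts [60, 92, 138, 180] → cuts [66, 98, 144, 186]
  HnxIV (AGTTCTAC, off=0): starts [14, 51, 79, 104, 115] → cuts [14, 51, 79, 104, 115]

Pooled cuts: [3, 14, 32, 40, 48, 51, 66, 71, 79, 98, 104, 115, 123, 128, 144, 155, 173, 186, 193, 202]

Fragments:
  3→14: 11 bp
  14→32: 18 bp
  32→40: 8 bp
  40→48: 8 bp
  48→51: 3 bp
  51→66: 15 bp
  66→71: 5 bp
  71→79: 8 bp
  79→98: 19 bp
  98→104: 6 bp
  104→115: 11 bp
  115→123: 8 bp
  123→128: 5 bp
  128→144: 16 bp
  144→155: 11 bp
  155→173: 18 bp
  173→186: 13 bp
  186→193: 7 bp
  193→202: 9 bp
  202→3 (wrap): 204-202+3 = 5 bp

[3,5,5,5,6,7,8,8,8,8,9,11,11,11,13,15,16,18,18,19]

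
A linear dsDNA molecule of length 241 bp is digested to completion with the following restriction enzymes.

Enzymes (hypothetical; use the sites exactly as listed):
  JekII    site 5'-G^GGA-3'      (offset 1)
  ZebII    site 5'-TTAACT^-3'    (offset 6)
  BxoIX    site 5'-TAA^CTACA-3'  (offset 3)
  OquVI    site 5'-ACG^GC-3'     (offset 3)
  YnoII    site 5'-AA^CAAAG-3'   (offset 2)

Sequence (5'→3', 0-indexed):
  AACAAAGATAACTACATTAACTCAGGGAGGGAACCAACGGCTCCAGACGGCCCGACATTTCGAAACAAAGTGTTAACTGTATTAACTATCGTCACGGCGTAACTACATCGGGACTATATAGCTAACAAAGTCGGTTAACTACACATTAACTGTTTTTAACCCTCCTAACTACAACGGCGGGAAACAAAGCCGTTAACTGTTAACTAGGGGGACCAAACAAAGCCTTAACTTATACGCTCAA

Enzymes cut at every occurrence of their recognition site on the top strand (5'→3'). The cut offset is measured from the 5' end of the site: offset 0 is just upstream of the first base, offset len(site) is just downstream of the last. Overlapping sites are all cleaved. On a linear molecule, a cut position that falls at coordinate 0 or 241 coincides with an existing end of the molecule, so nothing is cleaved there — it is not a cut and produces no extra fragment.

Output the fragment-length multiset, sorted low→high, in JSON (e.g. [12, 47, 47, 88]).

[2,2,3,3,4,4,5,6,7,8,8,8,9,9,9,10,10,11,11,11,13,13,13,14,15,16,17]

Scan for sites:
  JekII GGGA/1: at [24, 28, 109, 178, 208] ⇒ [25, 29, 110, 179, 209]
  ZebII TTAACT/6: at [16, 72, 81, 134, 145, 192, 199, 224] ⇒ [22, 78, 87, 140, 151, 198, 205, 230]
  BxoIX TAACTACA/3: at [8, 99, 135, 165] ⇒ [11, 102, 138, 168]
  OquVI ACGGC/3: at [36, 46, 93, 173] ⇒ [39, 49, 96, 176]
  YnoII AACAAAG/2: at [0, 63, 123, 182, 215] ⇒ [2, 65, 125, 184, 217]

Pooled cuts: [2, 11, 22, 25, 29, 39, 49, 65, 78, 87, 96, 102, 110, 125, 138, 140, 151, 168, 176, 179, 184, 198, 205, 209, 217, 230]

Fragment lengths:
  [0,2): 2 bp
  [2,11): 9 bp
  [11,22): 11 bp
  [22,25): 3 bp
  [25,29): 4 bp
  [29,39): 10 bp
  [39,49): 10 bp
  [49,65): 16 bp
  [65,78): 13 bp
  [78,87): 9 bp
  [87,96): 9 bp
  [96,102): 6 bp
  [102,110): 8 bp
  [110,125): 15 bp
  [125,138): 13 bp
  [138,140): 2 bp
  [140,151): 11 bp
  [151,168): 17 bp
  [168,176): 8 bp
  [176,179): 3 bp
  [179,184): 5 bp
  [184,198): 14 bp
  [198,205): 7 bp
  [205,209): 4 bp
  [209,217): 8 bp
  [217,230): 13 bp
  [230,241): 11 bp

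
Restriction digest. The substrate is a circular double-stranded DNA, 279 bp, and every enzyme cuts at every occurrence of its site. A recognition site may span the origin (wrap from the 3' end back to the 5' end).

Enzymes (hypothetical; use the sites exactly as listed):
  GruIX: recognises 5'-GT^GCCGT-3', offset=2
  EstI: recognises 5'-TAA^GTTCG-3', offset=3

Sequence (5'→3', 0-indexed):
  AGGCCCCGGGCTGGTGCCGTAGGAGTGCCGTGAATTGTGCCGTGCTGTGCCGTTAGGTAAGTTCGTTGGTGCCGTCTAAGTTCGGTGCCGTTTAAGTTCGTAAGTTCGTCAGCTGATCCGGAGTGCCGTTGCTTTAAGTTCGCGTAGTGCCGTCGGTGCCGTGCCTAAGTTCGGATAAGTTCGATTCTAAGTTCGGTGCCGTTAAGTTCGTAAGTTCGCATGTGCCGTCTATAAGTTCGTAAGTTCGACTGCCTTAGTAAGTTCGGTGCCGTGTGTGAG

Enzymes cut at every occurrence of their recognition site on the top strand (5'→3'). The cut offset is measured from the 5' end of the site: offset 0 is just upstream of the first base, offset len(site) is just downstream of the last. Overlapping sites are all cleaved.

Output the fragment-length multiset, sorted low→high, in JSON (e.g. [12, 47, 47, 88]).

Per-enzyme occurrences:
  GruIX (GTGCCGT, off=2): starts [13, 24, 36, 46, 68, 84, 122, 146, 155, 195, 221, 265] → cuts [15, 26, 38, 48, 70, 86, 124, 148, 157, 197, 223, 267]
  EstI (TAAGTTCG, off=3): starts [57, 76, 92, 100, 134, 165, 175, 187, 202, 210, 231, 239, 257] → cuts [60, 79, 95, 103, 137, 168, 178, 190, 205, 213, 234, 242, 260]

Pooled cuts: [15, 26, 38, 48, 60, 70, 79, 86, 95, 103, 124, 137, 148, 157, 168, 178, 190, 197, 205, 213, 223, 234, 242, 260, 267]

Fragment lengths:
  15→26: 11 bp
  26→38: 12 bp
  38→48: 10 bp
  48→60: 12 bp
  60→70: 10 bp
  70→79: 9 bp
  79→86: 7 bp
  86→95: 9 bp
  95→103: 8 bp
  103→124: 21 bp
  124→137: 13 bp
  137→148: 11 bp
  148→157: 9 bp
  157→168: 11 bp
  168→178: 10 bp
  178→190: 12 bp
  190→197: 7 bp
  197→205: 8 bp
  205→213: 8 bp
  213→223: 10 bp
  223→234: 11 bp
  234→242: 8 bp
  242→260: 18 bp
  260→267: 7 bp
  267→15 (wrap): 279-267+15 = 27 bp

[7,7,7,8,8,8,8,9,9,9,10,10,10,10,11,11,11,11,12,12,12,13,18,21,27]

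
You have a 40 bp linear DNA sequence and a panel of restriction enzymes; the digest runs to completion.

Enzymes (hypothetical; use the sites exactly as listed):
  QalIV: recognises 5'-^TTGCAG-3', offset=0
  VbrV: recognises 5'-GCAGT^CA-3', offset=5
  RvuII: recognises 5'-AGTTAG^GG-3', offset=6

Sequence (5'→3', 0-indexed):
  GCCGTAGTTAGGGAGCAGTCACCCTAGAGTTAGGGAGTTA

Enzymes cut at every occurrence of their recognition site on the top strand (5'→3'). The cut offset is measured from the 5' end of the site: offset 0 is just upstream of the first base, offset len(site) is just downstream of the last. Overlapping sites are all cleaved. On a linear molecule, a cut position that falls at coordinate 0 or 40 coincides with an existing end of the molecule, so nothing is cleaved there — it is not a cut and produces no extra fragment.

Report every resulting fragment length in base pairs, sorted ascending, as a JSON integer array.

[7,8,11,14]

Site scan:
  QalIV (TTGCAG, off=0): no sites
  VbrV (GCAGTCA, off=5): starts [14] → cuts [19]
  RvuII (AGTTAGGG, off=6): starts [5, 27] → cuts [11, 33]

Pooled cuts: [11, 19, 33]

Fragment lengths:
  [0,11): 11 bp
  [11,19): 8 bp
  [19,33): 14 bp
  [33,40): 7 bp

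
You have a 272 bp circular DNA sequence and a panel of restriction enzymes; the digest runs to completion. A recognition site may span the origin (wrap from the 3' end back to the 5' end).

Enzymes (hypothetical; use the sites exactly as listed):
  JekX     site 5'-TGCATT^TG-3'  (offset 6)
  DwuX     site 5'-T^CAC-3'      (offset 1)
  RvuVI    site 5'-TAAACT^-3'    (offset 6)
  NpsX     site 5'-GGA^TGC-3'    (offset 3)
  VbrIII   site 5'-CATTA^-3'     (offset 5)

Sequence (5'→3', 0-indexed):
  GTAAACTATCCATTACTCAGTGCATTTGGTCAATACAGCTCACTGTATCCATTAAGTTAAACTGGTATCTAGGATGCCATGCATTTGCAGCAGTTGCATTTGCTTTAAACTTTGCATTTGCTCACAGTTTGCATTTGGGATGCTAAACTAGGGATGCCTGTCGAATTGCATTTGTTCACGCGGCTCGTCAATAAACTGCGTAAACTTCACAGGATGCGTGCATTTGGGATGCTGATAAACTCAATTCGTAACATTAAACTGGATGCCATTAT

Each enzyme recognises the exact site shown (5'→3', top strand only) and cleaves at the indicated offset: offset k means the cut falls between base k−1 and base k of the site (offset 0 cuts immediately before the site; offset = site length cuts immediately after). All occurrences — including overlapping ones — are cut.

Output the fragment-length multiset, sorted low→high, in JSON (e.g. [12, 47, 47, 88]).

Site scan:
  JekX (TGCATTTG, off=6): starts [20, 79, 94, 112, 129, 166, 218] → cuts [26, 85, 100, 118, 135, 172, 224]
  DwuX (TCAC, off=1): starts [39, 121, 175, 206] → cuts [40, 122, 176, 207]
  RvuVI (TAAACT, off=6): starts [1, 57, 105, 143, 191, 200, 235, 254] → cuts [7, 63, 111, 149, 197, 206, 241, 260]
  NpsX (GGATGC, off=3): starts [71, 137, 151, 211, 226, 260] → cuts [74, 140, 154, 214, 229, 263]
  VbrIII (CATTA, off=5): starts [10, 49, 251, 266] → cuts [15, 54, 256, 271]

All cut coordinates (distinct, sorted): [7, 15, 26, 40, 54, 63, 74, 85, 100, 111, 118, 122, 135, 140, 149, 154, 172, 176, 197, 206, 207, 214, 224, 229, 241, 256, 260, 263, 271]

Fragments:
  7→15: 8 bp
  15→26: 11 bp
  26→40: 14 bp
  40→54: 14 bp
  54→63: 9 bp
  63→74: 11 bp
  74→85: 11 bp
  85→100: 15 bp
  100→111: 11 bp
  111→118: 7 bp
  118→122: 4 bp
  122→135: 13 bp
  135→140: 5 bp
  140→149: 9 bp
  149→154: 5 bp
  154→172: 18 bp
  172→176: 4 bp
  176→197: 21 bp
  197→206: 9 bp
  206→207: 1 bp
  207→214: 7 bp
  214→224: 10 bp
  224→229: 5 bp
  229→241: 12 bp
  241→256: 15 bp
  256→260: 4 bp
  260→263: 3 bp
  263→271: 8 bp
  271→7 (wrap): 272-271+7 = 8 bp

[1,3,4,4,4,5,5,5,7,7,8,8,8,9,9,9,10,11,11,11,11,12,13,14,14,15,15,18,21]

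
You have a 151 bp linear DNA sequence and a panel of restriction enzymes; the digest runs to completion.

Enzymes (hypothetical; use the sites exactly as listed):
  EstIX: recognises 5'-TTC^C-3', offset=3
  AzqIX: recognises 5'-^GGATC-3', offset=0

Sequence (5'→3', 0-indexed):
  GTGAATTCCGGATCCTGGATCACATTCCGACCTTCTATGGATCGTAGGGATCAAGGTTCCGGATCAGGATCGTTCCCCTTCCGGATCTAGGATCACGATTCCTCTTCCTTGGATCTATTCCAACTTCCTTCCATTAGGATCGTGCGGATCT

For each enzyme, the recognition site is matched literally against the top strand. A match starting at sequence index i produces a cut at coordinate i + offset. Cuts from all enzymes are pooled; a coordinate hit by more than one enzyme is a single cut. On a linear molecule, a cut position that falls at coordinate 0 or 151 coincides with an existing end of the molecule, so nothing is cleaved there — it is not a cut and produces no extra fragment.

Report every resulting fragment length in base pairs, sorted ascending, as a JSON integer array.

[1,1,1,3,4,5,6,6,6,6,7,7,7,8,9,9,9,10,11,11,12,12]

Site scan:
  EstIX (TTCC, off=3): starts [5, 24, 56, 72, 78, 98, 104, 117, 124, 128] → cuts [8, 27, 59, 75, 81, 101, 107, 120, 127, 131]
  AzqIX (GGATC, off=0): starts [9, 16, 38, 47, 60, 66, 82, 89, 110, 136, 145] → cuts [9, 16, 38, 47, 60, 66, 82, 89, 110, 136, 145]

All cut coordinates (distinct, sorted): [8, 9, 16, 27, 38, 47, 59, 60, 66, 75, 81, 82, 89, 101, 107, 110, 120, 127, 131, 136, 145]

Fragments:
  [0,8): 8 bp
  [8,9): 1 bp
  [9,16): 7 bp
  [16,27): 11 bp
  [27,38): 11 bp
  [38,47): 9 bp
  [47,59): 12 bp
  [59,60): 1 bp
  [60,66): 6 bp
  [66,75): 9 bp
  [75,81): 6 bp
  [81,82): 1 bp
  [82,89): 7 bp
  [89,101): 12 bp
  [101,107): 6 bp
  [107,110): 3 bp
  [110,120): 10 bp
  [120,127): 7 bp
  [127,131): 4 bp
  [131,136): 5 bp
  [136,145): 9 bp
  [145,151): 6 bp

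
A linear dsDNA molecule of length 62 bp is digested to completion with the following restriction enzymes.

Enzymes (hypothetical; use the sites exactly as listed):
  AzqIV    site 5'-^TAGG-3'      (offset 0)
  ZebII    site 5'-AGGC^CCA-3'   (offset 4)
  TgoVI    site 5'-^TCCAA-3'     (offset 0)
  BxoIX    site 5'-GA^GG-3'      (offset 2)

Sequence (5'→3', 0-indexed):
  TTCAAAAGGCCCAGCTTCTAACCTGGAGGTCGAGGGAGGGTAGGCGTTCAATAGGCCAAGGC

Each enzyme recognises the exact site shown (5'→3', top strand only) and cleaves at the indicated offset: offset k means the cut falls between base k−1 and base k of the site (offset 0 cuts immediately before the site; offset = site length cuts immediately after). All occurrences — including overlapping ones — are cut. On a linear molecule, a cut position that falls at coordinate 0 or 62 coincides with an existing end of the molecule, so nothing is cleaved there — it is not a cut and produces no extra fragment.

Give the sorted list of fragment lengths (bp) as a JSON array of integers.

[3,4,6,10,11,11,17]

Per-enzyme occurrences:
  AzqIV TAGG/0: at [40, 51] ⇒ [40, 51]
  ZebII AGGCCCA/4: at [6] ⇒ [10]
  TgoVI (TCCAA, off=0): no sites
  BxoIX GAGG/2: at [25, 31, 35] ⇒ [27, 33, 37]

All cut coordinates (distinct, sorted): [10, 27, 33, 37, 40, 51]

Fragment lengths:
  [0,10): 10 bp
  [10,27): 17 bp
  [27,33): 6 bp
  [33,37): 4 bp
  [37,40): 3 bp
  [40,51): 11 bp
  [51,62): 11 bp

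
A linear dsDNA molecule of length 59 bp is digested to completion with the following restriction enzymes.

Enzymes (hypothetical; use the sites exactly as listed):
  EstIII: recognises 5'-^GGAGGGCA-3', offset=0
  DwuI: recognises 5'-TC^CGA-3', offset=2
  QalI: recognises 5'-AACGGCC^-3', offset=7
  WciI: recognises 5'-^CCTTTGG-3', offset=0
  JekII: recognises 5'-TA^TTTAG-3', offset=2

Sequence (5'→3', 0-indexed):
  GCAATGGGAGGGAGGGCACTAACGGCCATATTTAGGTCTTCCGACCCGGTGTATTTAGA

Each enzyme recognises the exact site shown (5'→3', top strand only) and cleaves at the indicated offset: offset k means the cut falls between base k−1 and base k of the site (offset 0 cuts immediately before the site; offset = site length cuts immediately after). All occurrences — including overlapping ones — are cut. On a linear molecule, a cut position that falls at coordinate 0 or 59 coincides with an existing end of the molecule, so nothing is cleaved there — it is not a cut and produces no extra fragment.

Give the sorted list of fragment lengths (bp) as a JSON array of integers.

[3,6,10,11,12,17]

Scan for sites:
  EstIII (GGAGGGCA, off=0): starts [10] → cuts [10]
  DwuI (TCCGA, off=2): starts [39] → cuts [41]
  QalI (AACGGCC, off=7): starts [20] → cuts [27]
  WciI (CCTTTGG, off=0): no sites
  JekII (TATTTAG, off=2): starts [28, 51] → cuts [30, 53]

All cut coordinates (distinct, sorted): [10, 27, 30, 41, 53]

Fragment lengths:
  [0,10): 10 bp
  [10,27): 17 bp
  [27,30): 3 bp
  [30,41): 11 bp
  [41,53): 12 bp
  [53,59): 6 bp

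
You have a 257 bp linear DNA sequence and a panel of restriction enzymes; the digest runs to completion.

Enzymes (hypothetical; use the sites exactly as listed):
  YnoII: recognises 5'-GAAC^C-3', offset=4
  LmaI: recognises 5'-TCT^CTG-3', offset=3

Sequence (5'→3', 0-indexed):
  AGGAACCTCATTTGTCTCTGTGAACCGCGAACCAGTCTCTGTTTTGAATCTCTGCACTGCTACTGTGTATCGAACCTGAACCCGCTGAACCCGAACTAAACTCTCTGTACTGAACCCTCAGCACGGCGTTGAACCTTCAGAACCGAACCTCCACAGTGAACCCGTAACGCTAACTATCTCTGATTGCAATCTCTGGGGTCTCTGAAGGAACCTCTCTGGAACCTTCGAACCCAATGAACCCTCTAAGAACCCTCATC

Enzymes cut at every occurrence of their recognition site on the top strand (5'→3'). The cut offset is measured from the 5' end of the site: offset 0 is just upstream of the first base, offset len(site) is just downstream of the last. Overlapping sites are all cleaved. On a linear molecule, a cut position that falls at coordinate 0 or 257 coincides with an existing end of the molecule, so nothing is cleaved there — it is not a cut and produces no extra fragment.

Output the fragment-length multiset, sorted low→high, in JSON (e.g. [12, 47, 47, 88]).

Site scan:
  YnoII (GAACC, off=4): starts [2, 21, 28, 71, 77, 86, 111, 130, 139, 144, 157, 207, 218, 226, 235, 246] → cuts [6, 25, 32, 75, 81, 90, 115, 134, 143, 148, 161, 211, 222, 230, 239, 250]
  LmaI (TCTCTG, off=3): starts [14, 35, 48, 101, 176, 189, 198, 212] → cuts [17, 38, 51, 104, 179, 192, 201, 215]

All cut coordinates (distinct, sorted): [6, 17, 25, 32, 38, 51, 75, 81, 90, 104, 115, 134, 143, 148, 161, 179, 192, 201, 211, 215, 222, 230, 239, 250]

Fragments:
  [0,6): 6 bp
  [6,17): 11 bp
  [17,25): 8 bp
  [25,32): 7 bp
  [32,38): 6 bp
  [38,51): 13 bp
  [51,75): 24 bp
  [75,81): 6 bp
  [81,90): 9 bp
  [90,104): 14 bp
  [104,115): 11 bp
  [115,134): 19 bp
  [134,143): 9 bp
  [143,148): 5 bp
  [148,161): 13 bp
  [161,179): 18 bp
  [179,192): 13 bp
  [192,201): 9 bp
  [201,211): 10 bp
  [211,215): 4 bp
  [215,222): 7 bp
  [222,230): 8 bp
  [230,239): 9 bp
  [239,250): 11 bp
  [250,257): 7 bp

[4,5,6,6,6,7,7,7,8,8,9,9,9,9,10,11,11,11,13,13,13,14,18,19,24]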